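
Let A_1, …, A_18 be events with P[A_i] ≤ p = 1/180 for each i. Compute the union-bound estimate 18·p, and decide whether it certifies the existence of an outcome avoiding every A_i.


Union bound: P[∪_{i=1}^{18} A_i] ≤ Σ_i P[A_i] ≤ 18·p = 18·(1/180) = 1/10.
Numerically: 1/10 ≈ 0.100000.
Is 1/10 < 1? YES.
Since P[∪ A_i] ≤ 1/10 < 1, the complement has P[∩ A_i^c] ≥ 1 − 1/10 = 9/10 > 0, so some outcome avoids every A_i.

18·p = 1/10 ≈ 0.100000; existence CERTIFIED by the union bound.


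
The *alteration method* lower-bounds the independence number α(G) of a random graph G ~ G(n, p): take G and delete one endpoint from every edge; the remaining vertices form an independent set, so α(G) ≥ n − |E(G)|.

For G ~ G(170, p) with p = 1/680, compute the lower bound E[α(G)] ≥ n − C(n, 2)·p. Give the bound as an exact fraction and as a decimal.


E[|E(G)|] = C(170, 2)·p = 14365 · (1/680) = 169/8.
E[α(G)] ≥ n − E[|E(G)|] = 170 − 169/8 = 1191/8.
Numerically: ≈ 148.875.
(This is only a lower bound; the true E[α(G)] may be larger.)

E[α(G)] ≥ 1191/8 ≈ 148.875.


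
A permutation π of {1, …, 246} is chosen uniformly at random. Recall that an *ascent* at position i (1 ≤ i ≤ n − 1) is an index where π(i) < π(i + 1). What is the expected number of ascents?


Write X = Σ X_I over i = 1, …, 245, with X_I the indicator of one ascent.
There are 245 indicators.
For each fixed i, the pair (π(i), π(i+1)) is a uniformly random ordered pair of distinct values from {1, …, 246}; by symmetry P[π(i) < π(i+1)] = 1/2.
By linearity: E[X] = 245 · (1/2) = (246 − 1) · (1/2) = 245/2 ≈ 122.500.

E[X] = 245/2 = 122.500.


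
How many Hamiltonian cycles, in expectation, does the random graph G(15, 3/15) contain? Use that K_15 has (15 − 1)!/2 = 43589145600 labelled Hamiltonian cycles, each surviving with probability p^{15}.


K_15 has (15 − 1)!/2 = 43589145600 labelled Hamiltonian cycles.
For each such Hamiltonian cycle H, let X_H = 1 if all 15 edges of H are present in G. Then P[X_H = 1] = p^{15} = (1/5)^{15} = 1/30517578125.
Summing the indicators: E[X] = Σ_H E[X_H] = 43589145600 · p^{15} = 43589145600 · 1/30517578125 = 1743565824/1220703125.
Numerically: E[X] ≈ 1.4283.

E[X] = 43589145600 · (1/5)^{15} = 1743565824/1220703125 ≈ 1.4283.


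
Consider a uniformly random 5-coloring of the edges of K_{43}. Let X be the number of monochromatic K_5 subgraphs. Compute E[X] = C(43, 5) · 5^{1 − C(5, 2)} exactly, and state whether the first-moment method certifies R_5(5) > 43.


E[X] = C(43, 5) · 5^{1 − 10} = 962598 · 5^{−9} = 962598/1953125.
As a reduced fraction: E[X] = 962598/1953125 ≈ 0.49285.
Is E[X] < 1? YES.
Since E[X] < 1, there exists a 5-coloring of K_{43} with no monochromatic K_5; hence R_5(5) > 43.

E[X] = 962598/1953125 ≈ 0.49285; E[X] < 1, so R_5(5) > 43.


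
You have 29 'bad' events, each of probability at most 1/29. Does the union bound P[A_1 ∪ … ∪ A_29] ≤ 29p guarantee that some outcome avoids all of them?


Union bound: P[∪_{i=1}^{29} A_i] ≤ Σ_i P[A_i] ≤ 29·p = 29·(1/29) = 1.
Numerically: 1 ≈ 1.000.
Is 1 < 1? NO.
Since the bound 1 is ≥ 1, the union bound is uninformative here; it does NOT by itself certify existence.

29·p = 1 ≈ 1.000; existence NOT certified by the union bound.


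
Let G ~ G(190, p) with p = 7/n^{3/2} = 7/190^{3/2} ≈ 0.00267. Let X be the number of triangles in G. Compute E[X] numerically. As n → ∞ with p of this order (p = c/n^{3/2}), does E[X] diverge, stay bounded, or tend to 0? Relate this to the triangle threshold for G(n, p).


Number of potential triangles: C(190, 3) = 1125180.
Each occurs with probability p³ ≈ (0.00267)³ ≈ 1.90943e-08.
By linearity: E[X] = C(190, 3)·p³ ≈ 1125180 · 1.90943e-08 ≈ 0.021.
Since α = 3/2 > 1, p = c/n^{3/2} = o(1/n) is below the triangle threshold p ~ 1/n. Asymptotically E[X] ~ (c³/6)·n^{3(1−α)} = (7³/6)·n^{-1.5} → 0, so by Markov's inequality G has no triangles w.h.p.

E[X] ≈ 0.021; in regime p = Θ(1/n^{3/2}) E[X] tends to 0 (below the triangle threshold p ~ 1/n).


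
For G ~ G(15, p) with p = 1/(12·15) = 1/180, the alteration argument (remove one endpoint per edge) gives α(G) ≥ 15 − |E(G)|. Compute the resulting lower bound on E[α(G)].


E[|E(G)|] = C(15, 2)·p = 105 · (1/180) = 7/12.
E[α(G)] ≥ n − E[|E(G)|] = 15 − 7/12 = 173/12.
Numerically: ≈ 14.41667.
(This is only a lower bound; the true E[α(G)] may be larger.)

E[α(G)] ≥ 173/12 ≈ 14.41667.


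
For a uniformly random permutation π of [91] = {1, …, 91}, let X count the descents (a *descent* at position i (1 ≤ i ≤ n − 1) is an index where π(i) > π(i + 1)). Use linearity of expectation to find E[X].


Write X = Σ X_I over i = 1, …, 90, with X_I the indicator of one descent.
There are 90 indicators.
For each fixed i, the pair (π(i), π(i+1)) is a uniformly random ordered pair of distinct values from {1, …, 91}; by symmetry P[π(i) > π(i+1)] = 1/2.
By linearity: E[X] = 90 · (1/2) = (91 − 1) · (1/2) = 45 ≈ 45.000000.

E[X] = 45 = 45.000000.


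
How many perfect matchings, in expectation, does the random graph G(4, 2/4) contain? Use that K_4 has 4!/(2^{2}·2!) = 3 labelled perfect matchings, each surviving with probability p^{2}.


K_4 has 4!/(2^{2}·2!) = 3 labelled perfect matchings.
For each such perfect matching H, let X_H = 1 if all 2 edges of H are present in G. Then P[X_H = 1] = p^{2} = (1/2)^{2} = 1/4.
Summing the indicators: E[X] = Σ_H E[X_H] = 3 · p^{2} = 3 · 1/4 = 3/4.
Numerically: E[X] ≈ 0.75.

E[X] = 3 · (1/2)^{2} = 3/4 ≈ 0.75.


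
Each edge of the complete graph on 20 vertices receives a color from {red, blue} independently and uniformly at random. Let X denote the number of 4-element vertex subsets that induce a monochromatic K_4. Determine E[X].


Let X = Σ_S X_S over the C(20, 4) = 4845 subsets S of size 4, where X_S = 1 if the K_4 on S is monochromatic.
For a fixed S, the K_4 on S has C(4, 2) = 6 edges. P[all 6 edges red] = (1/2)^6, and likewise for blue, so P[monochromatic] = 2·(1/2)^6 = 2^{1 − 6} = 1/32.
By linearity: E[X] = C(20, 4) · 2^{1 − 6} = 4845 · 1/32 = 4845/32.
Numerically: E[X] ≈ 151.406.

E[X] = C(20,4)·2^(1−C(4,2)) = 4845/32 ≈ 151.406.


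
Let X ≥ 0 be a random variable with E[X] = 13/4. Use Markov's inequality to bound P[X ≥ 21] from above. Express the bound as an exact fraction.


μ = E[X] = 13/4, a = 21.
Markov: P[X ≥ 21] ≤ μ/a = (13/4)/21 = 13/84.
Numerically: ≈ 0.15476.
(Since a = 21 > μ = 3.25000, the bound 13/84 is < 1 and informative.)

P[X ≥ 21] ≤ 13/84 ≈ 0.15476.


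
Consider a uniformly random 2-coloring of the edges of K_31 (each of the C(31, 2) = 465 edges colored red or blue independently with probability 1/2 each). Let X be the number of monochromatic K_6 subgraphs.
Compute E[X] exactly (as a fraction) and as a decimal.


Let X = Σ_S X_S over the C(31, 6) = 736281 subsets S of size 6, where X_S = 1 if the K_6 on S is monochromatic.
For a fixed S, the K_6 on S has C(6, 2) = 15 edges. P[all 15 edges red] = (1/2)^15, and likewise for blue, so P[monochromatic] = 2·(1/2)^15 = 2^{1 − 15} = 1/16384.
Summing: E[X] = C(31, 6) · 2^{1 − 15} = 736281 · 1/16384 = 736281/16384.
Numerically: E[X] ≈ 44.93903.

E[X] = C(31,6)·2^(1−C(6,2)) = 736281/16384 ≈ 44.93903.


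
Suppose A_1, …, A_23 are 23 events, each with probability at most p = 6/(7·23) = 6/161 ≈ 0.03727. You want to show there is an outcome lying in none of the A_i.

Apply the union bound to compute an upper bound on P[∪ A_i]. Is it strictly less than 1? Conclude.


Union bound: P[∪_{i=1}^{23} A_i] ≤ Σ_i P[A_i] ≤ 23·p = 23·(6/161) = 6/7.
Numerically: 6/7 ≈ 0.85714.
Is 6/7 < 1? YES.
Since P[∪ A_i] ≤ 6/7 < 1, the complement has P[∩ A_i^c] ≥ 1 − 6/7 = 1/7 > 0, so some outcome avoids every A_i.

23·p = 6/7 ≈ 0.85714; existence CERTIFIED by the union bound.


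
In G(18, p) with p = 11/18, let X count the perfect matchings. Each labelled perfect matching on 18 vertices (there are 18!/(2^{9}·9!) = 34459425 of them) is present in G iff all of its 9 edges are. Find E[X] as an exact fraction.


K_18 has 18!/(2^{9}·9!) = 34459425 labelled perfect matchings.
For each such perfect matching H, let X_H = 1 if all 9 edges of H are present in G. Then P[X_H = 1] = p^{9} = (11/18)^{9} = 2357947691/198359290368.
By linearity: E[X] = Σ_H E[X_H] = 34459425 · p^{9} = 34459425 · 2357947691/198359290368 = 1003129896443675/2448880128.
Numerically: E[X] ≈ 4.1e+05.

E[X] = 34459425 · (11/18)^{9} = 1003129896443675/2448880128 ≈ 4.1e+05.


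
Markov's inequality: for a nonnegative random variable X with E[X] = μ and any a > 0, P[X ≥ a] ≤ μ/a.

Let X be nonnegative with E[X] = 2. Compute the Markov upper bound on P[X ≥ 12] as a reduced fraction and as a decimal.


μ = E[X] = 2, a = 12.
Markov: P[X ≥ 12] ≤ μ/a = (2)/12 = 1/6.
Numerically: ≈ 0.167.
(Since a = 12 > μ = 2.000, the bound 1/6 is < 1 and informative.)

P[X ≥ 12] ≤ 1/6 ≈ 0.167.


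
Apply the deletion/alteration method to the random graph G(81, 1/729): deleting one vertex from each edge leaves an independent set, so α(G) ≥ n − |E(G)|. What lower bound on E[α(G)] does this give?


E[|E(G)|] = C(81, 2)·p = 3240 · (1/729) = 40/9.
E[α(G)] ≥ n − E[|E(G)|] = 81 − 40/9 = 689/9.
Numerically: ≈ 76.555556.
(This is only a lower bound; the true E[α(G)] may be larger.)

E[α(G)] ≥ 689/9 ≈ 76.555556.


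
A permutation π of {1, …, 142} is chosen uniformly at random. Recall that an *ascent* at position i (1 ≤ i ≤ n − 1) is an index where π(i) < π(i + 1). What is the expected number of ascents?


Write X = Σ X_I over i = 1, …, 141, with X_I the indicator of one ascent.
There are 141 indicators.
For each fixed i, the pair (π(i), π(i+1)) is a uniformly random ordered pair of distinct values from {1, …, 142}; by symmetry P[π(i) < π(i+1)] = 1/2.
By linearity: E[X] = 141 · (1/2) = (142 − 1) · (1/2) = 141/2 ≈ 70.50000.

E[X] = 141/2 = 70.50000.


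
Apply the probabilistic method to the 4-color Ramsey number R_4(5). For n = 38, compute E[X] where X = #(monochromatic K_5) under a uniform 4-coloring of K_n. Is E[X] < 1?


E[X] = C(38, 5) · 4^{1 − 10} = 501942 · 4^{−9} = 501942/262144.
As a reduced fraction: E[X] = 250971/131072 ≈ 1.915.
Is E[X] < 1? NO.
Since E[X] ≥ 1, the first-moment bound is inconclusive at n = 38; it does NOT by itself certify R_4(5) > 38.

E[X] = 250971/131072 ≈ 1.915; E[X] ≥ 1; first-moment method inconclusive here.


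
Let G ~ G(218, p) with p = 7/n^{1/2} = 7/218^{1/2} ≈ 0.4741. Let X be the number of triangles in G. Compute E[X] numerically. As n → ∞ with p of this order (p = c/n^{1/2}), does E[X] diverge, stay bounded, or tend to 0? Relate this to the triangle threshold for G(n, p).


Number of potential triangles: C(218, 3) = 1703016.
Each occurs with probability p³ ≈ (0.4741)³ ≈ 1.065637e-01.
By linearity: E[X] = C(218, 3)·p³ ≈ 1703016 · 1.065637e-01 ≈ 181479.7231.
Since α = 1/2 < 1, p = c/n^{1/2} ≫ 1/n is above the triangle threshold p ~ 1/n. Asymptotically E[X] ~ (c³/6)·n^{3(1−α)} = (7³/6)·n^{1.5} → ∞; triangles are abundant w.h.p.

E[X] ≈ 181479.7231; in regime p = Θ(1/n^{1/2}) E[X] diverges (above the triangle threshold p ~ 1/n).


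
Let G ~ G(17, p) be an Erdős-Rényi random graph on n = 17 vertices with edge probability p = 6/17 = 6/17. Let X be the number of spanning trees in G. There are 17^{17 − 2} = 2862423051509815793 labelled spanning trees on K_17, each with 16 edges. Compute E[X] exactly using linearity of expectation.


K_17 has 17^{17 − 2} = 2862423051509815793 labelled spanning trees.
For each such spanning tree H, let X_H = 1 if all 16 edges of H are present in G. Then P[X_H = 1] = p^{16} = (6/17)^{16} = 2821109907456/48661191875666868481.
By linearity: E[X] = Σ_H E[X_H] = 2862423051509815793 · p^{16} = 2862423051509815793 · 2821109907456/48661191875666868481 = 2821109907456/17.
Numerically: E[X] ≈ 1.6595e+11.

E[X] = 2862423051509815793 · (6/17)^{16} = 2821109907456/17 ≈ 1.6595e+11.


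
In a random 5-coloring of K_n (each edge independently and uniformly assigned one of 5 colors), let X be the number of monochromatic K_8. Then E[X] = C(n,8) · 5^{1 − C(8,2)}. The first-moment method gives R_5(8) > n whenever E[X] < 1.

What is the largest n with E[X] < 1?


We need C(n, 8) · 5^{1 − 28} < 1, i.e. C(n, 8) < 5^{28 − 1} = 7450580596923828125.
Check values of n near the boundary:
  n = 857: C(857, 8) = 6983854138365964575; 6983854138365964575 < 7450580596923828125? YES
  n = 858: C(858, 8) = 7049584530256467771; 7049584530256467771 < 7450580596923828125? YES
  n = 859: C(859, 8) = 7115855595170747139; 7115855595170747139 < 7450580596923828125? YES
  n = 860: C(860, 8) = 7182671140665308145; 7182671140665308145 < 7450580596923828125? YES
  n = 861: C(861, 8) = 7250034996615275865; 7250034996615275865 < 7450580596923828125? YES
  n = 862: C(862, 8) = 7317951015318931845; 7317951015318931845 < 7450580596923828125? YES
  n = 863: C(863, 8) = 7386423071602617757; 7386423071602617757 < 7450580596923828125? YES
  n = 864: C(864, 8) = 7455455062926006708; 7455455062926006708 < 7450580596923828125? NO
  n = 865: C(865, 8) = 7525050909487743060; 7525050909487743060 < 7450580596923828125? NO
  n = 866: C(866, 8) = 7595214554331451620; 7595214554331451620 < 7450580596923828125? NO
The largest n with C(n, 8) < 7450580596923828125 is n = 863 (where E[X] = 7386423071602617757/7450580596923828125 ≈ 0.991389). Hence R_5(8) > 863, i.e. R_5(8) ≥ 864.

Largest n = 863; hence R_5(8) > 863.


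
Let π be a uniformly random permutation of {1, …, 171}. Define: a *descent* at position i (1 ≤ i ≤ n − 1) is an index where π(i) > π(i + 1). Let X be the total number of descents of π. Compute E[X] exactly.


Write X = Σ X_I over i = 1, …, 170, with X_I the indicator of one descent.
There are 170 indicators.
For each fixed i, the pair (π(i), π(i+1)) is a uniformly random ordered pair of distinct values from {1, …, 171}; by symmetry P[π(i) > π(i+1)] = 1/2.
By linearity: E[X] = 170 · (1/2) = (171 − 1) · (1/2) = 85 ≈ 85.000000.

E[X] = 85 = 85.000000.


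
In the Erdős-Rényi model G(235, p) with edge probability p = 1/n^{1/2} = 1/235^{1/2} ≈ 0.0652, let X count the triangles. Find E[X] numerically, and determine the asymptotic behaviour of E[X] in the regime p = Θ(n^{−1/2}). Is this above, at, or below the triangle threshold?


Number of potential triangles: C(235, 3) = 2135445.
Each occurs with probability p³ ≈ (0.0652)³ ≈ 2.77586e-04.
By linearity: E[X] = C(235, 3)·p³ ≈ 2135445 · 2.77586e-04 ≈ 592.771.
Since α = 1/2 < 1, p = c/n^{1/2} ≫ 1/n is above the triangle threshold p ~ 1/n. Asymptotically E[X] ~ (c³/6)·n^{3(1−α)} = (1³/6)·n^{1.5} → ∞; triangles are abundant w.h.p.

E[X] ≈ 592.771; in regime p = Θ(1/n^{1/2}) E[X] diverges (above the triangle threshold p ~ 1/n).


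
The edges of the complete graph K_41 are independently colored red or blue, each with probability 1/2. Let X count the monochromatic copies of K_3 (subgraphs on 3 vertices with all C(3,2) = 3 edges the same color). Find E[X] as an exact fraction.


Let X = Σ_S X_S over the C(41, 3) = 10660 subsets S of size 3, where X_S = 1 if the K_3 on S is monochromatic.
For a fixed S, the K_3 on S has C(3, 2) = 3 edges. P[all 3 edges red] = (1/2)^3, and likewise for blue, so P[monochromatic] = 2·(1/2)^3 = 2^{1 − 3} = 1/4.
By linearity: E[X] = C(41, 3) · 2^{1 − 3} = 10660 · 1/4 = 2665.
Numerically: E[X] ≈ 2665.00000.

E[X] = C(41,3)·2^(1−C(3,2)) = 2665 ≈ 2665.00000.


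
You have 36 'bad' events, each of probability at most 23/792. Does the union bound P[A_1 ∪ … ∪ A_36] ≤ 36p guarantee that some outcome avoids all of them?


Union bound: P[∪_{i=1}^{36} A_i] ≤ Σ_i P[A_i] ≤ 36·p = 36·(23/792) = 23/22.
Numerically: 23/22 ≈ 1.045.
Is 23/22 < 1? NO.
Since the bound 23/22 is ≥ 1, the union bound is uninformative here; it does NOT by itself certify existence.

36·p = 23/22 ≈ 1.045; existence NOT certified by the union bound.


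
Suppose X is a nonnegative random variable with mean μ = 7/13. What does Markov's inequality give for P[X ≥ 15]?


μ = E[X] = 7/13, a = 15.
Markov: P[X ≥ 15] ≤ μ/a = (7/13)/15 = 7/195.
Numerically: ≈ 0.035897.
(Since a = 15 > μ = 0.538462, the bound 7/195 is < 1 and informative.)

P[X ≥ 15] ≤ 7/195 ≈ 0.035897.


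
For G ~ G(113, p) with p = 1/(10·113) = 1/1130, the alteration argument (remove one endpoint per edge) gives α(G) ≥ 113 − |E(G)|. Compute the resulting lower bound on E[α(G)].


E[|E(G)|] = C(113, 2)·p = 6328 · (1/1130) = 28/5.
E[α(G)] ≥ n − E[|E(G)|] = 113 − 28/5 = 537/5.
Numerically: ≈ 107.4000.
(This is only a lower bound; the true E[α(G)] may be larger.)

E[α(G)] ≥ 537/5 ≈ 107.4000.


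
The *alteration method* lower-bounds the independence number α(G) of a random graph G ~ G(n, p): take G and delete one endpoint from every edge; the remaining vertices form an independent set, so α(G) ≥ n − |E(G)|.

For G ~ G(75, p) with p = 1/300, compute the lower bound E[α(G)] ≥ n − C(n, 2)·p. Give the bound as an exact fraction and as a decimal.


E[|E(G)|] = C(75, 2)·p = 2775 · (1/300) = 37/4.
E[α(G)] ≥ n − E[|E(G)|] = 75 − 37/4 = 263/4.
Numerically: ≈ 65.750.
(This is only a lower bound; the true E[α(G)] may be larger.)

E[α(G)] ≥ 263/4 ≈ 65.750.


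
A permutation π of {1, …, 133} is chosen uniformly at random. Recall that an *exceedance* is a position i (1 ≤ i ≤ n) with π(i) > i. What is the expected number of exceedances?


Write X = Σ_{i=1}^{133} X_i, where X_i = 1_{π(i) > i}.
For each fixed i, π(i) is uniform over {1, …, 133} (marginal of a uniform permutation), so P[π(i) > i] = (n − i)/n. Summing: Σ_{i=1}^{133} (n − i)/n = (0 + 1 + … + 132)/133 = 133(133 − 1)/(2·133) = (133 − 1)/2.
Hence E[X] = Σ_{i=1}^{133} (133 − i)/133 = 66 ≈ 66.000.

E[X] = 66 = 66.000.


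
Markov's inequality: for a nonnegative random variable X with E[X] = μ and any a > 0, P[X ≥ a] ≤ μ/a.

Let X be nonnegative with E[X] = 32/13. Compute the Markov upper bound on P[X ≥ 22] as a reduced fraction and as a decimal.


μ = E[X] = 32/13, a = 22.
Markov: P[X ≥ 22] ≤ μ/a = (32/13)/22 = 16/143.
Numerically: ≈ 0.11189.
(Since a = 22 > μ = 2.46154, the bound 16/143 is < 1 and informative.)

P[X ≥ 22] ≤ 16/143 ≈ 0.11189.


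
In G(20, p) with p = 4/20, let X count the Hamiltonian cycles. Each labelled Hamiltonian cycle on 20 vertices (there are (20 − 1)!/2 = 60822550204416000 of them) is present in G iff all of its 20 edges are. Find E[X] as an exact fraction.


K_20 has (20 − 1)!/2 = 60822550204416000 labelled Hamiltonian cycles.
For each such Hamiltonian cycle H, let X_H = 1 if all 20 edges of H are present in G. Then P[X_H = 1] = p^{20} = (1/5)^{20} = 1/95367431640625.
By linearity: E[X] = Σ_H E[X_H] = 60822550204416000 · p^{20} = 60822550204416000 · 1/95367431640625 = 486580401635328/762939453125.
Numerically: E[X] ≈ 637.771.

E[X] = 60822550204416000 · (1/5)^{20} = 486580401635328/762939453125 ≈ 637.771.


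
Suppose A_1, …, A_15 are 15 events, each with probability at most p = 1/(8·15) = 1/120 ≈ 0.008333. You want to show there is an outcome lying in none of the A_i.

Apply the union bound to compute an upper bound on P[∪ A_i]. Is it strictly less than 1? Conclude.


Union bound: P[∪_{i=1}^{15} A_i] ≤ Σ_i P[A_i] ≤ 15·p = 15·(1/120) = 1/8.
Numerically: 1/8 ≈ 0.125000.
Is 1/8 < 1? YES.
Since P[∪ A_i] ≤ 1/8 < 1, the complement has P[∩ A_i^c] ≥ 1 − 1/8 = 7/8 > 0, so some outcome avoids every A_i.

15·p = 1/8 ≈ 0.125000; existence CERTIFIED by the union bound.


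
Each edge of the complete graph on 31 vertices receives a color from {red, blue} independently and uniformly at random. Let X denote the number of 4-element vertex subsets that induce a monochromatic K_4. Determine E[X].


Let X = Σ_S X_S over the C(31, 4) = 31465 subsets S of size 4, where X_S = 1 if the K_4 on S is monochromatic.
For a fixed S, the K_4 on S has C(4, 2) = 6 edges. P[all 6 edges red] = (1/2)^6, and likewise for blue, so P[monochromatic] = 2·(1/2)^6 = 2^{1 − 6} = 1/32.
By linearity of expectation: E[X] = C(31, 4) · 2^{1 − 6} = 31465 · 1/32 = 31465/32.
Numerically: E[X] ≈ 983.2812.

E[X] = C(31,4)·2^(1−C(4,2)) = 31465/32 ≈ 983.2812.


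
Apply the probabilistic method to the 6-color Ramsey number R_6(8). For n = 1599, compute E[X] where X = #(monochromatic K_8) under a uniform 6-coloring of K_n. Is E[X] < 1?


E[X] = C(1599, 8) · 6^{1 − 28} = 1041478627524184359081 · 6^{−27} = 1041478627524184359081/1023490369077469249536.
As a reduced fraction: E[X] = 38573282500895717003/37907050706572935168 ≈ 1.01758.
Is E[X] < 1? NO.
Since E[X] ≥ 1, the first-moment bound is inconclusive at n = 1599; it does NOT by itself certify R_6(8) > 1599.

E[X] = 38573282500895717003/37907050706572935168 ≈ 1.01758; E[X] ≥ 1; first-moment method inconclusive here.


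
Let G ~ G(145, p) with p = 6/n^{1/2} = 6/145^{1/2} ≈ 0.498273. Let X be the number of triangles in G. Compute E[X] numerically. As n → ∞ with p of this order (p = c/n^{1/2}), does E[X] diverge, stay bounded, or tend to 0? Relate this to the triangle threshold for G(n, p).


Number of potential triangles: C(145, 3) = 497640.
Each occurs with probability p³ ≈ (0.498273)³ ≈ 1.23709129e-01.
By linearity: E[X] = C(145, 3)·p³ ≈ 497640 · 1.23709129e-01 ≈ 61562.610761.
Since α = 1/2 < 1, p = c/n^{1/2} ≫ 1/n is above the triangle threshold p ~ 1/n. Asymptotically E[X] ~ (c³/6)·n^{3(1−α)} = (6³/6)·n^{1.5} → ∞; triangles are abundant w.h.p.

E[X] ≈ 61562.610761; in regime p = Θ(1/n^{1/2}) E[X] diverges (above the triangle threshold p ~ 1/n).


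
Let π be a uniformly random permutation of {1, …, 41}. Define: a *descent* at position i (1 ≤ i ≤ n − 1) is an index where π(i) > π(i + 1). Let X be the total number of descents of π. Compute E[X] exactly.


Write X = Σ X_I over i = 1, …, 40, with X_I the indicator of one descent.
There are 40 indicators.
For each fixed i, the pair (π(i), π(i+1)) is a uniformly random ordered pair of distinct values from {1, …, 41}; by symmetry P[π(i) > π(i+1)] = 1/2.
By linearity: E[X] = 40 · (1/2) = (41 − 1) · (1/2) = 20 ≈ 20.0000.

E[X] = 20 = 20.0000.


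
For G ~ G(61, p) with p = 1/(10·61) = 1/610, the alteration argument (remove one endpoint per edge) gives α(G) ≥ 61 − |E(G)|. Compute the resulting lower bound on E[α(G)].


E[|E(G)|] = C(61, 2)·p = 1830 · (1/610) = 3.
E[α(G)] ≥ n − E[|E(G)|] = 61 − 3 = 58.
Numerically: ≈ 58.000.
(This is only a lower bound; the true E[α(G)] may be larger.)

E[α(G)] ≥ 58 ≈ 58.000.


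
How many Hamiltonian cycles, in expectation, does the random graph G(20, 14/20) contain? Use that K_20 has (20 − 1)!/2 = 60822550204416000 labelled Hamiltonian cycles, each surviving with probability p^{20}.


K_20 has (20 − 1)!/2 = 60822550204416000 labelled Hamiltonian cycles.
For each such Hamiltonian cycle H, let X_H = 1 if all 20 edges of H are present in G. Then P[X_H = 1] = p^{20} = (7/10)^{20} = 79792266297612001/100000000000000000000.
By linearity of expectation: E[X] = Σ_H E[X_H] = 60822550204416000 · p^{20} = 60822550204416000 · 79792266297612001/100000000000000000000 = 1184855742873690605203907421/24414062500000.
Numerically: E[X] ≈ 4.85e+13.

E[X] = 60822550204416000 · (7/10)^{20} = 1184855742873690605203907421/24414062500000 ≈ 4.85e+13.


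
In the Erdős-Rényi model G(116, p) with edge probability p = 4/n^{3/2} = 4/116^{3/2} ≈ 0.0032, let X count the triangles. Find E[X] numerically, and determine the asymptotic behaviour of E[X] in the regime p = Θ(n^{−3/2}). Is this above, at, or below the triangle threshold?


Number of potential triangles: C(116, 3) = 253460.
Each occurs with probability p³ ≈ (0.0032)³ ≈ 3.28185e-08.
By linearity: E[X] = C(116, 3)·p³ ≈ 253460 · 3.28185e-08 ≈ 0.008.
Since α = 3/2 > 1, p = c/n^{3/2} = o(1/n) is below the triangle threshold p ~ 1/n. Asymptotically E[X] ~ (c³/6)·n^{3(1−α)} = (4³/6)·n^{-1.5} → 0, so by Markov's inequality G has no triangles w.h.p.

E[X] ≈ 0.008; in regime p = Θ(1/n^{3/2}) E[X] tends to 0 (below the triangle threshold p ~ 1/n).


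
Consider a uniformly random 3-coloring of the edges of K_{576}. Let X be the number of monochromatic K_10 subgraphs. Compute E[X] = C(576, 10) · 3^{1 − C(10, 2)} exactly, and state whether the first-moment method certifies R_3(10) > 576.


E[X] = C(576, 10) · 3^{1 − 45} = 1024104945306307344480 · 3^{−44} = 1024104945306307344480/984770902183611232881.
As a reduced fraction: E[X] = 12643270929707498080/12157665459056928801 ≈ 1.039942.
Is E[X] < 1? NO.
Since E[X] ≥ 1, the first-moment bound is inconclusive at n = 576; it does NOT by itself certify R_3(10) > 576.

E[X] = 12643270929707498080/12157665459056928801 ≈ 1.039942; E[X] ≥ 1; first-moment method inconclusive here.


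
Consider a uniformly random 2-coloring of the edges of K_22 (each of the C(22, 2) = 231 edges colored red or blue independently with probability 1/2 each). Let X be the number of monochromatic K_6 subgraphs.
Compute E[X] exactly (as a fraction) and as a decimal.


Let X = Σ_S X_S over the C(22, 6) = 74613 subsets S of size 6, where X_S = 1 if the K_6 on S is monochromatic.
For a fixed S, the K_6 on S has C(6, 2) = 15 edges. P[all 15 edges red] = (1/2)^15, and likewise for blue, so P[monochromatic] = 2·(1/2)^15 = 2^{1 − 15} = 1/16384.
Summing: E[X] = C(22, 6) · 2^{1 − 15} = 74613 · 1/16384 = 74613/16384.
Numerically: E[X] ≈ 4.554.

E[X] = C(22,6)·2^(1−C(6,2)) = 74613/16384 ≈ 4.554.


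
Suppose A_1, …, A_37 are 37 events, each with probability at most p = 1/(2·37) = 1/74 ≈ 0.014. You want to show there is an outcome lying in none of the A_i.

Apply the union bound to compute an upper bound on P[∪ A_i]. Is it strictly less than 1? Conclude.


Union bound: P[∪_{i=1}^{37} A_i] ≤ Σ_i P[A_i] ≤ 37·p = 37·(1/74) = 1/2.
Numerically: 1/2 ≈ 0.500.
Is 1/2 < 1? YES.
Since P[∪ A_i] ≤ 1/2 < 1, the complement has P[∩ A_i^c] ≥ 1 − 1/2 = 1/2 > 0, so some outcome avoids every A_i.

37·p = 1/2 ≈ 0.500; existence CERTIFIED by the union bound.


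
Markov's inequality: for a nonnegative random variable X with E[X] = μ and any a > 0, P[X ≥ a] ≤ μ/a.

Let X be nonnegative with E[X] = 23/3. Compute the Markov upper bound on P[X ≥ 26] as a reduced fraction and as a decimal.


μ = E[X] = 23/3, a = 26.
Markov: P[X ≥ 26] ≤ μ/a = (23/3)/26 = 23/78.
Numerically: ≈ 0.294872.
(Since a = 26 > μ = 7.666667, the bound 23/78 is < 1 and informative.)

P[X ≥ 26] ≤ 23/78 ≈ 0.294872.


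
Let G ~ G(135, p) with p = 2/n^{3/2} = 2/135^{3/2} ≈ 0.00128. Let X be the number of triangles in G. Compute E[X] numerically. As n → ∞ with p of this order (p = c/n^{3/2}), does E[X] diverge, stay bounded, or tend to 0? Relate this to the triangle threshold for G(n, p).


Number of potential triangles: C(135, 3) = 400995.
Each occurs with probability p³ ≈ (0.00128)³ ≈ 2.07295e-09.
By linearity: E[X] = C(135, 3)·p³ ≈ 400995 · 2.07295e-09 ≈ 0.001.
Since α = 3/2 > 1, p = c/n^{3/2} = o(1/n) is below the triangle threshold p ~ 1/n. Asymptotically E[X] ~ (c³/6)·n^{3(1−α)} = (2³/6)·n^{-1.5} → 0, so by Markov's inequality G has no triangles w.h.p.

E[X] ≈ 0.001; in regime p = Θ(1/n^{3/2}) E[X] tends to 0 (below the triangle threshold p ~ 1/n).


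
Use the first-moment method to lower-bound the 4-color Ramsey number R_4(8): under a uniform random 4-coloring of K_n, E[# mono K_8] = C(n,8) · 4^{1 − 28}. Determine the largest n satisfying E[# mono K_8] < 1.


We need C(n, 8) · 4^{1 − 28} < 1, i.e. C(n, 8) < 4^{28 − 1} = 18014398509481984.
Check values of n near the boundary:
  n = 406: C(406, 8) = 17082453897995850; 17082453897995850 < 18014398509481984? YES
  n = 407: C(407, 8) = 17424959239309050; 17424959239309050 < 18014398509481984? YES
  n = 408: C(408, 8) = 17773458424095231; 17773458424095231 < 18014398509481984? YES
  n = 409: C(409, 8) = 18128041135797879; 18128041135797879 < 18014398509481984? NO
  n = 410: C(410, 8) = 18488798173326195; 18488798173326195 < 18014398509481984? NO
  n = 411: C(411, 8) = 18855821462126715; 18855821462126715 < 18014398509481984? NO
The largest n with C(n, 8) < 18014398509481984 is n = 408 (where E[X] = 17773458424095231/18014398509481984 ≈ 0.986625). Hence R_4(8) > 408, i.e. R_4(8) ≥ 409.

Largest n = 408; hence R_4(8) > 408.


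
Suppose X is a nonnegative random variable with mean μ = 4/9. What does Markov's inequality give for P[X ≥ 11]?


μ = E[X] = 4/9, a = 11.
Markov: P[X ≥ 11] ≤ μ/a = (4/9)/11 = 4/99.
Numerically: ≈ 0.04040.
(Since a = 11 > μ = 0.44444, the bound 4/99 is < 1 and informative.)

P[X ≥ 11] ≤ 4/99 ≈ 0.04040.


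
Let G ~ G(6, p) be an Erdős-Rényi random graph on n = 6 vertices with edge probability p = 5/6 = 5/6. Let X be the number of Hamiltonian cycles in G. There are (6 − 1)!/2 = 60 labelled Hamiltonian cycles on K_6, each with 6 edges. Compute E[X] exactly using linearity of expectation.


K_6 has (6 − 1)!/2 = 60 labelled Hamiltonian cycles.
For each such Hamiltonian cycle H, let X_H = 1 if all 6 edges of H are present in G. Then P[X_H = 1] = p^{6} = (5/6)^{6} = 15625/46656.
By linearity of expectation: E[X] = Σ_H E[X_H] = 60 · p^{6} = 60 · 15625/46656 = 78125/3888.
Numerically: E[X] ≈ 20.0939.

E[X] = 60 · (5/6)^{6} = 78125/3888 ≈ 20.0939.


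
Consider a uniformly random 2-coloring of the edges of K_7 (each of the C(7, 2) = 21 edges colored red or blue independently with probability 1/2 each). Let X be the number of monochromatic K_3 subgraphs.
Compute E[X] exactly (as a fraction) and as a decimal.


Let X = Σ_S X_S over the C(7, 3) = 35 subsets S of size 3, where X_S = 1 if the K_3 on S is monochromatic.
For a fixed S, the K_3 on S has C(3, 2) = 3 edges. P[all 3 edges red] = (1/2)^3, and likewise for blue, so P[monochromatic] = 2·(1/2)^3 = 2^{1 − 3} = 1/4.
By linearity: E[X] = C(7, 3) · 2^{1 − 3} = 35 · 1/4 = 35/4.
Numerically: E[X] ≈ 8.75000.

E[X] = C(7,3)·2^(1−C(3,2)) = 35/4 ≈ 8.75000.


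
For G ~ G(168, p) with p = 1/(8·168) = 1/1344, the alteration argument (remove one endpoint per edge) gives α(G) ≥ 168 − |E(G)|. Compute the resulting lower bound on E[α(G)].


E[|E(G)|] = C(168, 2)·p = 14028 · (1/1344) = 167/16.
E[α(G)] ≥ n − E[|E(G)|] = 168 − 167/16 = 2521/16.
Numerically: ≈ 157.5625.
(This is only a lower bound; the true E[α(G)] may be larger.)

E[α(G)] ≥ 2521/16 ≈ 157.5625.


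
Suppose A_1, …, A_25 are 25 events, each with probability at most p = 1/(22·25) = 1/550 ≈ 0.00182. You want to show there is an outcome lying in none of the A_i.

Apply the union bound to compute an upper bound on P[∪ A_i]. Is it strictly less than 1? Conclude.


Union bound: P[∪_{i=1}^{25} A_i] ≤ Σ_i P[A_i] ≤ 25·p = 25·(1/550) = 1/22.
Numerically: 1/22 ≈ 0.04545.
Is 1/22 < 1? YES.
Since P[∪ A_i] ≤ 1/22 < 1, the complement has P[∩ A_i^c] ≥ 1 − 1/22 = 21/22 > 0, so some outcome avoids every A_i.

25·p = 1/22 ≈ 0.04545; existence CERTIFIED by the union bound.


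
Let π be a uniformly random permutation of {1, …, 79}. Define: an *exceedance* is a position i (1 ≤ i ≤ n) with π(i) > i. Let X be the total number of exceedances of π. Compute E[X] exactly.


Write X = Σ_{i=1}^{79} X_i, where X_i = 1_{π(i) > i}.
For each fixed i, π(i) is uniform over {1, …, 79} (marginal of a uniform permutation), so P[π(i) > i] = (n − i)/n. Summing: Σ_{i=1}^{79} (n − i)/n = (0 + 1 + … + 78)/79 = 79(79 − 1)/(2·79) = (79 − 1)/2.
Hence E[X] = Σ_{i=1}^{79} (79 − i)/79 = 39 ≈ 39.000.

E[X] = 39 = 39.000.


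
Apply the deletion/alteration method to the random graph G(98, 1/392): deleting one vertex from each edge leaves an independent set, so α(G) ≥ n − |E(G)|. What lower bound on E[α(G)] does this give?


E[|E(G)|] = C(98, 2)·p = 4753 · (1/392) = 97/8.
E[α(G)] ≥ n − E[|E(G)|] = 98 − 97/8 = 687/8.
Numerically: ≈ 85.875.
(This is only a lower bound; the true E[α(G)] may be larger.)

E[α(G)] ≥ 687/8 ≈ 85.875.


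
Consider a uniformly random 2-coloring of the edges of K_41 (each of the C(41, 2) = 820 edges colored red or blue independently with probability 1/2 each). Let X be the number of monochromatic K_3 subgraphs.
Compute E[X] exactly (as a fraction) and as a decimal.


Let X = Σ_S X_S over the C(41, 3) = 10660 subsets S of size 3, where X_S = 1 if the K_3 on S is monochromatic.
For a fixed S, the K_3 on S has C(3, 2) = 3 edges. P[all 3 edges red] = (1/2)^3, and likewise for blue, so P[monochromatic] = 2·(1/2)^3 = 2^{1 − 3} = 1/4.
Summing: E[X] = C(41, 3) · 2^{1 − 3} = 10660 · 1/4 = 2665.
Numerically: E[X] ≈ 2665.000.

E[X] = C(41,3)·2^(1−C(3,2)) = 2665 ≈ 2665.000.


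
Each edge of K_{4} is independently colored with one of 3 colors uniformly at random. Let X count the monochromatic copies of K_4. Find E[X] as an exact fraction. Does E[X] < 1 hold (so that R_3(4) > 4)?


E[X] = C(4, 4) · 3^{1 − 6} = 1 · 3^{−5} = 1/243.
As a reduced fraction: E[X] = 1/243 ≈ 0.004.
Is E[X] < 1? YES.
Since E[X] < 1, there exists a 3-coloring of K_{4} with no monochromatic K_4; hence R_3(4) > 4.

E[X] = 1/243 ≈ 0.004; E[X] < 1, so R_3(4) > 4.


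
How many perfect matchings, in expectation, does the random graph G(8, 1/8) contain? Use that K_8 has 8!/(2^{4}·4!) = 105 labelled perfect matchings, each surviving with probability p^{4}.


K_8 has 8!/(2^{4}·4!) = 105 labelled perfect matchings.
For each such perfect matching H, let X_H = 1 if all 4 edges of H are present in G. Then P[X_H = 1] = p^{4} = (1/8)^{4} = 1/4096.
By linearity of expectation: E[X] = Σ_H E[X_H] = 105 · p^{4} = 105 · 1/4096 = 105/4096.
Numerically: E[X] ≈ 0.02563.

E[X] = 105 · (1/8)^{4} = 105/4096 ≈ 0.02563.


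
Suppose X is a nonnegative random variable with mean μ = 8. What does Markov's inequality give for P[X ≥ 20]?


μ = E[X] = 8, a = 20.
Markov: P[X ≥ 20] ≤ μ/a = (8)/20 = 2/5.
Numerically: ≈ 0.400.
(Since a = 20 > μ = 8.000, the bound 2/5 is < 1 and informative.)

P[X ≥ 20] ≤ 2/5 ≈ 0.400.


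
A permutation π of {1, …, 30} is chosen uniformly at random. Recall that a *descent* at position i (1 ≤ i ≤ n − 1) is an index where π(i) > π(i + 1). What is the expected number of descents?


Write X = Σ X_I over i = 1, …, 29, with X_I the indicator of one descent.
There are 29 indicators.
For each fixed i, the pair (π(i), π(i+1)) is a uniformly random ordered pair of distinct values from {1, …, 30}; by symmetry P[π(i) > π(i+1)] = 1/2.
By linearity: E[X] = 29 · (1/2) = (30 − 1) · (1/2) = 29/2 ≈ 14.500000.

E[X] = 29/2 = 14.500000.


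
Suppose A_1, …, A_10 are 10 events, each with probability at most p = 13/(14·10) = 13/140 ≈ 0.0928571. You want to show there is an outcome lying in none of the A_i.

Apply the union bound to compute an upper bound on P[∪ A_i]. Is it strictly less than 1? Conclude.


Union bound: P[∪_{i=1}^{10} A_i] ≤ Σ_i P[A_i] ≤ 10·p = 10·(13/140) = 13/14.
Numerically: 13/14 ≈ 0.9285714.
Is 13/14 < 1? YES.
Since P[∪ A_i] ≤ 13/14 < 1, the complement has P[∩ A_i^c] ≥ 1 − 13/14 = 1/14 > 0, so some outcome avoids every A_i.

10·p = 13/14 ≈ 0.9285714; existence CERTIFIED by the union bound.


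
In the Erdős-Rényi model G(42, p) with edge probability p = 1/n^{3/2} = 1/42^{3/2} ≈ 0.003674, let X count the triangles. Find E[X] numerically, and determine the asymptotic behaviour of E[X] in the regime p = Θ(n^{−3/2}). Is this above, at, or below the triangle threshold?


Number of potential triangles: C(42, 3) = 11480.
Each occurs with probability p³ ≈ (0.003674)³ ≈ 4.958818e-08.
By linearity: E[X] = C(42, 3)·p³ ≈ 11480 · 4.958818e-08 ≈ 0.0006.
Since α = 3/2 > 1, p = c/n^{3/2} = o(1/n) is below the triangle threshold p ~ 1/n. Asymptotically E[X] ~ (c³/6)·n^{3(1−α)} = (1³/6)·n^{-1.5} → 0, so by Markov's inequality G has no triangles w.h.p.

E[X] ≈ 0.0006; in regime p = Θ(1/n^{3/2}) E[X] tends to 0 (below the triangle threshold p ~ 1/n).


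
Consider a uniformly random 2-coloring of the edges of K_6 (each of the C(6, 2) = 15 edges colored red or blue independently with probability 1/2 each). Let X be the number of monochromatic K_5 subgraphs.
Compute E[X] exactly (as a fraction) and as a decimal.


Let X = Σ_S X_S over the C(6, 5) = 6 subsets S of size 5, where X_S = 1 if the K_5 on S is monochromatic.
For a fixed S, the K_5 on S has C(5, 2) = 10 edges. P[all 10 edges red] = (1/2)^10, and likewise for blue, so P[monochromatic] = 2·(1/2)^10 = 2^{1 − 10} = 1/512.
By linearity of expectation: E[X] = C(6, 5) · 2^{1 − 10} = 6 · 1/512 = 3/256.
Numerically: E[X] ≈ 0.011719.

E[X] = C(6,5)·2^(1−C(5,2)) = 3/256 ≈ 0.011719.


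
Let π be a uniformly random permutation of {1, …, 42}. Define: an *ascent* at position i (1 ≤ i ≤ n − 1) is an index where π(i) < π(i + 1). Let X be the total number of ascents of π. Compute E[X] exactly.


Write X = Σ X_I over i = 1, …, 41, with X_I the indicator of one ascent.
There are 41 indicators.
For each fixed i, the pair (π(i), π(i+1)) is a uniformly random ordered pair of distinct values from {1, …, 42}; by symmetry P[π(i) < π(i+1)] = 1/2.
By linearity: E[X] = 41 · (1/2) = (42 − 1) · (1/2) = 41/2 ≈ 20.500000.

E[X] = 41/2 = 20.500000.


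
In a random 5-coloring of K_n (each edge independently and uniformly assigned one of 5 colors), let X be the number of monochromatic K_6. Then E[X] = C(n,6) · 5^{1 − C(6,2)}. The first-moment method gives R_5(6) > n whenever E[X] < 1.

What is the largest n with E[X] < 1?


We need C(n, 6) · 5^{1 − 15} < 1, i.e. C(n, 6) < 5^{15 − 1} = 6103515625.
Check values of n near the boundary:
  n = 124: C(124, 6) = 4465475476; 4465475476 < 6103515625? YES
  n = 125: C(125, 6) = 4690625500; 4690625500 < 6103515625? YES
  n = 126: C(126, 6) = 4925156775; 4925156775 < 6103515625? YES
  n = 127: C(127, 6) = 5169379425; 5169379425 < 6103515625? YES
  n = 128: C(128, 6) = 5423611200; 5423611200 < 6103515625? YES
  n = 129: C(129, 6) = 5688177600; 5688177600 < 6103515625? YES
  n = 130: C(130, 6) = 5963412000; 5963412000 < 6103515625? YES
  n = 131: C(131, 6) = 6249655776; 6249655776 < 6103515625? NO
The largest n with C(n, 6) < 6103515625 is n = 130 (where E[X] = 47707296/48828125 ≈ 0.9770). Hence R_5(6) > 130, i.e. R_5(6) ≥ 131.

Largest n = 130; hence R_5(6) > 130.


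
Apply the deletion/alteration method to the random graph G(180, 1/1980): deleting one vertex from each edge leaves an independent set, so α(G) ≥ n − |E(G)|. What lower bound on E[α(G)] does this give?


E[|E(G)|] = C(180, 2)·p = 16110 · (1/1980) = 179/22.
E[α(G)] ≥ n − E[|E(G)|] = 180 − 179/22 = 3781/22.
Numerically: ≈ 171.863636.
(This is only a lower bound; the true E[α(G)] may be larger.)

E[α(G)] ≥ 3781/22 ≈ 171.863636.


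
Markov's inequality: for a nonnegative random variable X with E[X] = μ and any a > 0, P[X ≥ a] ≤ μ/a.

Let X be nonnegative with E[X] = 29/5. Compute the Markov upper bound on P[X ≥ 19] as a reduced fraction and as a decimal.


μ = E[X] = 29/5, a = 19.
Markov: P[X ≥ 19] ≤ μ/a = (29/5)/19 = 29/95.
Numerically: ≈ 0.305263.
(Since a = 19 > μ = 5.800000, the bound 29/95 is < 1 and informative.)

P[X ≥ 19] ≤ 29/95 ≈ 0.305263.


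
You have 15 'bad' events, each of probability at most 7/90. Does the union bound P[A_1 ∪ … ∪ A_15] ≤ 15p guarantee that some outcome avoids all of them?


Union bound: P[∪_{i=1}^{15} A_i] ≤ Σ_i P[A_i] ≤ 15·p = 15·(7/90) = 7/6.
Numerically: 7/6 ≈ 1.166667.
Is 7/6 < 1? NO.
Since the bound 7/6 is ≥ 1, the union bound is uninformative here; it does NOT by itself certify existence.

15·p = 7/6 ≈ 1.166667; existence NOT certified by the union bound.
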